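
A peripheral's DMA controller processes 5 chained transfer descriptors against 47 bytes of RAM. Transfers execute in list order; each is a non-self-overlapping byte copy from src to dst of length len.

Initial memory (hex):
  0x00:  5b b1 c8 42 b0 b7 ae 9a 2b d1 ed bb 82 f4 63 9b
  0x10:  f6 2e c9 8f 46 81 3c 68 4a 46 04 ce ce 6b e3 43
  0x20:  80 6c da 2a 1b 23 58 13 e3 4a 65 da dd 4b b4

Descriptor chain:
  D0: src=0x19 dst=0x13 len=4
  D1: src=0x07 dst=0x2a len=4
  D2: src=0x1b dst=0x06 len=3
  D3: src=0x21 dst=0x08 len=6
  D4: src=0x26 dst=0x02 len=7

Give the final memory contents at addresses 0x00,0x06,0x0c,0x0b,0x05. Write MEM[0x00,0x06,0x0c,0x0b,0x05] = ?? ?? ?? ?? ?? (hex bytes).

MEM[0x00,0x06,0x0c,0x0b,0x05] = 5b 9a 23 1b 4a

#0 dst[0x13+4] := {0x46,0x04,0xce,0xce}
#1 dst[0x2a+4] := {0x9a,0x2b,0xd1,0xed}
#2 dst[0x06+3] := {0xce,0xce,0x6b}
#3 dst[0x08+6] := {0x6c,0xda,0x2a,0x1b,0x23,0x58}
#4 dst[0x02+7] := {0x58,0x13,0xe3,0x4a,0x9a,0x2b,0xd1}
query mem[0x00]=0x5b, mem[0x06]=0x9a, mem[0x0c]=0x23, mem[0x0b]=0x1b, mem[0x05]=0x4a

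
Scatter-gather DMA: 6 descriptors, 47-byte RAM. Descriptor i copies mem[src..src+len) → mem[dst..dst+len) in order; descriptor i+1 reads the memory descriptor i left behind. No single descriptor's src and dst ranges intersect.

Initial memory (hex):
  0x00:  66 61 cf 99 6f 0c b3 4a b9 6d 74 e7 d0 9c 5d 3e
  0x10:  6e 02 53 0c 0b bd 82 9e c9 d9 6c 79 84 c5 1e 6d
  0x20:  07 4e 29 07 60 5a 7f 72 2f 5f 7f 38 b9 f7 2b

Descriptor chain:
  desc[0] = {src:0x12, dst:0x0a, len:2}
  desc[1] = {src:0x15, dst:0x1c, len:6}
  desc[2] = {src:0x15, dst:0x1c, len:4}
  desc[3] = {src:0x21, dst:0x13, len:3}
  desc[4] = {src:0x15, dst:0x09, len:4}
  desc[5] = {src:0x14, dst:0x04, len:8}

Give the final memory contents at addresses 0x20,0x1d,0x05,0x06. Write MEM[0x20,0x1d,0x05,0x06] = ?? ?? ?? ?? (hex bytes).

  after D0: wrote 2B at 0x0a = 530c
  after D1: wrote 6B at 0x1c = bd829ec9d96c
  after D2: wrote 4B at 0x1c = bd829ec9
  after D3: wrote 3B at 0x13 = 6c2907
  after D4: wrote 4B at 0x09 = 07829ec9
  after D5: wrote 8B at 0x04 = 2907829ec9d96c79
query mem[0x20]=0xd9, mem[0x1d]=0x82, mem[0x05]=0x07, mem[0x06]=0x82

MEM[0x20,0x1d,0x05,0x06] = d9 82 07 82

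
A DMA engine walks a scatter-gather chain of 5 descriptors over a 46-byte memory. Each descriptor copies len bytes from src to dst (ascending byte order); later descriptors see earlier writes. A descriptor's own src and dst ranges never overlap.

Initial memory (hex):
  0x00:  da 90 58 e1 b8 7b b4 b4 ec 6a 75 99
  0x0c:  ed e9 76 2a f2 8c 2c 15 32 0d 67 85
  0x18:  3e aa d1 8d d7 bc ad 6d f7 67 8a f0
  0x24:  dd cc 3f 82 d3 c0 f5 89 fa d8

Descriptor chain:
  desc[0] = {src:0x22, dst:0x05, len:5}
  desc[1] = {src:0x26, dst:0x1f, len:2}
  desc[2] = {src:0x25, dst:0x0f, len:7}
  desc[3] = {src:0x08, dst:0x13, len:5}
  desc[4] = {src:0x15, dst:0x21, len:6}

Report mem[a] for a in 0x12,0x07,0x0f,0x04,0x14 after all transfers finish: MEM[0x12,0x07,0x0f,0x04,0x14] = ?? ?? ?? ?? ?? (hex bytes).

MEM[0x12,0x07,0x0f,0x04,0x14] = d3 dd cc b8 3f

#0 dst[0x05+5] := {0x8a,0xf0,0xdd,0xcc,0x3f}
#1 dst[0x1f+2] := {0x3f,0x82}
#2 dst[0x0f+7] := {0xcc,0x3f,0x82,0xd3,0xc0,0xf5,0x89}
#3 dst[0x13+5] := {0xcc,0x3f,0x75,0x99,0xed}
#4 dst[0x21+6] := {0x75,0x99,0xed,0x3e,0xaa,0xd1}
query mem[0x12]=0xd3, mem[0x07]=0xdd, mem[0x0f]=0xcc, mem[0x04]=0xb8, mem[0x14]=0x3f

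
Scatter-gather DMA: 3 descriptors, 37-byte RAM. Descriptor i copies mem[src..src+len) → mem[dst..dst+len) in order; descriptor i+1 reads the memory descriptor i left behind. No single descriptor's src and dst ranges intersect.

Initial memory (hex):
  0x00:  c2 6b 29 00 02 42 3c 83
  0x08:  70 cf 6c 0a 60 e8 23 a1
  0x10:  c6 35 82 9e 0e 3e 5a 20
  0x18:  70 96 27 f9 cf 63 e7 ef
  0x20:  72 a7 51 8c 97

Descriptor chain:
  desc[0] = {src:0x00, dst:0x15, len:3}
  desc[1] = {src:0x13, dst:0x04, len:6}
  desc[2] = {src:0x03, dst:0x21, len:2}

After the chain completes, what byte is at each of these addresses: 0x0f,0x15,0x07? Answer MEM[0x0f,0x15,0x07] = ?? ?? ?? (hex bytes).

[0] 0x00->0x15 len=3 : c2 6b 29
[1] 0x13->0x04 len=6 : 9e 0e c2 6b 29 70
[2] 0x03->0x21 len=2 : 00 9e
query mem[0x0f]=0xa1, mem[0x15]=0xc2, mem[0x07]=0x6b

MEM[0x0f,0x15,0x07] = a1 c2 6b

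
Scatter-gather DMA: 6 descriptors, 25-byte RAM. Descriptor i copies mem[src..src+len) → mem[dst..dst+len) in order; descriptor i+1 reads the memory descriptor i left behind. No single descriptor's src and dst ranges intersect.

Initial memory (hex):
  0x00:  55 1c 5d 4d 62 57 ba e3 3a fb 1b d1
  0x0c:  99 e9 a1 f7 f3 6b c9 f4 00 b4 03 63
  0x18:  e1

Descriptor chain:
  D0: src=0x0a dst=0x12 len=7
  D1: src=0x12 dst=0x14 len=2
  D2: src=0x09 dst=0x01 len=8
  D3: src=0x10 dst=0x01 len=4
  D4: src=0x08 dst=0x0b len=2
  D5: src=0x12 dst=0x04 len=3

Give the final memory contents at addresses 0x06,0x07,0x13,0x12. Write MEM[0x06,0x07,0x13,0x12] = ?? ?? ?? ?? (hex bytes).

MEM[0x06,0x07,0x13,0x12] = 1b f7 d1 1b

D0: mem[0x12..0x18] <- [1b d1 99 e9 a1 f7 f3]
D1: mem[0x14..0x15] <- [1b d1]
D2: mem[0x01..0x08] <- [fb 1b d1 99 e9 a1 f7 f3]
D3: mem[0x01..0x04] <- [f3 6b 1b d1]
D4: mem[0x0b..0x0c] <- [f3 fb]
D5: mem[0x04..0x06] <- [1b d1 1b]
query mem[0x06]=0x1b, mem[0x07]=0xf7, mem[0x13]=0xd1, mem[0x12]=0x1b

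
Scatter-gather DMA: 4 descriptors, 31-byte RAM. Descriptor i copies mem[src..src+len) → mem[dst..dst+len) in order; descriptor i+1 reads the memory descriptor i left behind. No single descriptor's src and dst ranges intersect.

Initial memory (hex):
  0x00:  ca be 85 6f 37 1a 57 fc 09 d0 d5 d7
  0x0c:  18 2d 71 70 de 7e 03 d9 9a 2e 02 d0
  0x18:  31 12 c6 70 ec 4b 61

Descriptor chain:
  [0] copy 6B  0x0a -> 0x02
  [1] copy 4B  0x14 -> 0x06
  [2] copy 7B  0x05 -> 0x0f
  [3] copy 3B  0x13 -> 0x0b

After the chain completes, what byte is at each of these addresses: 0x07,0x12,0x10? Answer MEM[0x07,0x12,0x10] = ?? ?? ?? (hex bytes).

  after D0: wrote 6B at 0x02 = d5d7182d7170
  after D1: wrote 4B at 0x06 = 9a2e02d0
  after D2: wrote 7B at 0x0f = 2d9a2e02d0d5d7
  after D3: wrote 3B at 0x0b = d0d5d7
query mem[0x07]=0x2e, mem[0x12]=0x02, mem[0x10]=0x9a

MEM[0x07,0x12,0x10] = 2e 02 9a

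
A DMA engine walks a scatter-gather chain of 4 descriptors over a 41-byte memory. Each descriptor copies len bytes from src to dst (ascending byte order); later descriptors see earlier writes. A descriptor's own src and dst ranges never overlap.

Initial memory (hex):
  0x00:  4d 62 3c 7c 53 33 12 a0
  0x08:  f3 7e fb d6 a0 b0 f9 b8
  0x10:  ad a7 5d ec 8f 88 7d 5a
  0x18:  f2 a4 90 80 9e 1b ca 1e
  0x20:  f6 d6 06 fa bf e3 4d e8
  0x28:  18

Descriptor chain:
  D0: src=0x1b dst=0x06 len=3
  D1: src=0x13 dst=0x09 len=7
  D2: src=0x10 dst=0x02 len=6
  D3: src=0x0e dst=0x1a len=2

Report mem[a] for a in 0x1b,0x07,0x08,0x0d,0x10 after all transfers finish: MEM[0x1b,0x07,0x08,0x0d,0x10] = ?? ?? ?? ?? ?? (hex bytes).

MEM[0x1b,0x07,0x08,0x0d,0x10] = a4 88 1b 5a ad

D0: mem[0x06..0x08] <- [80 9e 1b]
D1: mem[0x09..0x0f] <- [ec 8f 88 7d 5a f2 a4]
D2: mem[0x02..0x07] <- [ad a7 5d ec 8f 88]
D3: mem[0x1a..0x1b] <- [f2 a4]
query mem[0x1b]=0xa4, mem[0x07]=0x88, mem[0x08]=0x1b, mem[0x0d]=0x5a, mem[0x10]=0xad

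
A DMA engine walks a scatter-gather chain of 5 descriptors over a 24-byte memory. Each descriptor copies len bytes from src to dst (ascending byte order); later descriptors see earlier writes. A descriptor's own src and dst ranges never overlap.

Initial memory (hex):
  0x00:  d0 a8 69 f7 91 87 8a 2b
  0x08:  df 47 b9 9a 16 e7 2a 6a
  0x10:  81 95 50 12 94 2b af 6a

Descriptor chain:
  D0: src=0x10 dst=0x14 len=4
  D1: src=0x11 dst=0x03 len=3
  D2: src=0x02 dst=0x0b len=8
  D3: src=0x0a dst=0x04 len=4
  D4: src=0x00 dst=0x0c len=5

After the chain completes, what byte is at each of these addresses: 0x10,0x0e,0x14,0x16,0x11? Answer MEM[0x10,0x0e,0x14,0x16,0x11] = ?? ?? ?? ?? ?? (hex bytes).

#0 dst[0x14+4] := {0x81,0x95,0x50,0x12}
#1 dst[0x03+3] := {0x95,0x50,0x12}
#2 dst[0x0b+8] := {0x69,0x95,0x50,0x12,0x8a,0x2b,0xdf,0x47}
#3 dst[0x04+4] := {0xb9,0x69,0x95,0x50}
#4 dst[0x0c+5] := {0xd0,0xa8,0x69,0x95,0xb9}
query mem[0x10]=0xb9, mem[0x0e]=0x69, mem[0x14]=0x81, mem[0x16]=0x50, mem[0x11]=0xdf

MEM[0x10,0x0e,0x14,0x16,0x11] = b9 69 81 50 df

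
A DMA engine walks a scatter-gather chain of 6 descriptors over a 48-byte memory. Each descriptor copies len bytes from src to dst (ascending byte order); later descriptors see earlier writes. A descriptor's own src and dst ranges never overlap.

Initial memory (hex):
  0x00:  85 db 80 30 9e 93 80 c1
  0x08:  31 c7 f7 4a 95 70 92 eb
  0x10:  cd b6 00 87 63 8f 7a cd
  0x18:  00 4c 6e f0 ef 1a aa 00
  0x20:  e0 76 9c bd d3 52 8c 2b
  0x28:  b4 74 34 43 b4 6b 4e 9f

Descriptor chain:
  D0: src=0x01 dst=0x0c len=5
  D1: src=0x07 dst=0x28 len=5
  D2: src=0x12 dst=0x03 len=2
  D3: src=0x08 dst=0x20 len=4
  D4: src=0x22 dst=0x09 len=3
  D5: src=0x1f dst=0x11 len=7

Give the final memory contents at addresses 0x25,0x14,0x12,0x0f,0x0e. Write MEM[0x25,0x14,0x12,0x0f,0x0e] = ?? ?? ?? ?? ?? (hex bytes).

#0 dst[0x0c+5] := {0xdb,0x80,0x30,0x9e,0x93}
#1 dst[0x28+5] := {0xc1,0x31,0xc7,0xf7,0x4a}
#2 dst[0x03+2] := {0x00,0x87}
#3 dst[0x20+4] := {0x31,0xc7,0xf7,0x4a}
#4 dst[0x09+3] := {0xf7,0x4a,0xd3}
#5 dst[0x11+7] := {0x00,0x31,0xc7,0xf7,0x4a,0xd3,0x52}
query mem[0x25]=0x52, mem[0x14]=0xf7, mem[0x12]=0x31, mem[0x0f]=0x9e, mem[0x0e]=0x30

MEM[0x25,0x14,0x12,0x0f,0x0e] = 52 f7 31 9e 30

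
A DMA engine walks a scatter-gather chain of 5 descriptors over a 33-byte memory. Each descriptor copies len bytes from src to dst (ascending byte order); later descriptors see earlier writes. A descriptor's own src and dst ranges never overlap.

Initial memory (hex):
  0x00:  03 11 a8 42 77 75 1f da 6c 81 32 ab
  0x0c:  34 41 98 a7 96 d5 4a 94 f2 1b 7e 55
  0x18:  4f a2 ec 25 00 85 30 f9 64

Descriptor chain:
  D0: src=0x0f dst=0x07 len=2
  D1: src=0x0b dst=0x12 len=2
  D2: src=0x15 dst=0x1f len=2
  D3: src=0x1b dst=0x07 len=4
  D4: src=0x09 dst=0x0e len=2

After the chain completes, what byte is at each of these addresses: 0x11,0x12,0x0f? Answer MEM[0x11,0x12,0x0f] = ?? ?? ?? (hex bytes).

#0 dst[0x07+2] := {0xa7,0x96}
#1 dst[0x12+2] := {0xab,0x34}
#2 dst[0x1f+2] := {0x1b,0x7e}
#3 dst[0x07+4] := {0x25,0x00,0x85,0x30}
#4 dst[0x0e+2] := {0x85,0x30}
query mem[0x11]=0xd5, mem[0x12]=0xab, mem[0x0f]=0x30

MEM[0x11,0x12,0x0f] = d5 ab 30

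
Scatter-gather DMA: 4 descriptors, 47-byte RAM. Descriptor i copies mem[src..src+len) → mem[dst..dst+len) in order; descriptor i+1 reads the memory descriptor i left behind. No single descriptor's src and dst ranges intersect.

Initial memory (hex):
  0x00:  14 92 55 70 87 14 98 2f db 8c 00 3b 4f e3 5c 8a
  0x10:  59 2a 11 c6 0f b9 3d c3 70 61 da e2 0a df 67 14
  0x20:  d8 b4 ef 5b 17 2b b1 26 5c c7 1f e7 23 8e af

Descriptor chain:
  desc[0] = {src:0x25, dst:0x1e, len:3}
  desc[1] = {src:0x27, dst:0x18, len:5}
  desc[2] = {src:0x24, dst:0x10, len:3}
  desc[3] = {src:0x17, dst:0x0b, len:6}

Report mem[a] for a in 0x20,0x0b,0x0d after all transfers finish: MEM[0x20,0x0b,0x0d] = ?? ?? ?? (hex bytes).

MEM[0x20,0x0b,0x0d] = 26 c3 5c

[0] 0x25->0x1e len=3 : 2b b1 26
[1] 0x27->0x18 len=5 : 26 5c c7 1f e7
[2] 0x24->0x10 len=3 : 17 2b b1
[3] 0x17->0x0b len=6 : c3 26 5c c7 1f e7
query mem[0x20]=0x26, mem[0x0b]=0xc3, mem[0x0d]=0x5c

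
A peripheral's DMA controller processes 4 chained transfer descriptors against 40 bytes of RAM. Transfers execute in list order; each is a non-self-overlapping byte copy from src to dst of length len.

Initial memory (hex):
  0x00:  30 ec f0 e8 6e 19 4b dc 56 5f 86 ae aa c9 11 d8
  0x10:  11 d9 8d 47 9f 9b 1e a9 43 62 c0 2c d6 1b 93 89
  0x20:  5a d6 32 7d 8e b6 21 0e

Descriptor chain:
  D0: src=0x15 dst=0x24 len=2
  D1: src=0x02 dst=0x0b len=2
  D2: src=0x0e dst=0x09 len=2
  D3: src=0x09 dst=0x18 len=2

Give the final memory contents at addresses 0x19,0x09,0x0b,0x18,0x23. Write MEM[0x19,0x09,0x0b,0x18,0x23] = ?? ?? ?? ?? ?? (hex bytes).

#0 dst[0x24+2] := {0x9b,0x1e}
#1 dst[0x0b+2] := {0xf0,0xe8}
#2 dst[0x09+2] := {0x11,0xd8}
#3 dst[0x18+2] := {0x11,0xd8}
query mem[0x19]=0xd8, mem[0x09]=0x11, mem[0x0b]=0xf0, mem[0x18]=0x11, mem[0x23]=0x7d

MEM[0x19,0x09,0x0b,0x18,0x23] = d8 11 f0 11 7d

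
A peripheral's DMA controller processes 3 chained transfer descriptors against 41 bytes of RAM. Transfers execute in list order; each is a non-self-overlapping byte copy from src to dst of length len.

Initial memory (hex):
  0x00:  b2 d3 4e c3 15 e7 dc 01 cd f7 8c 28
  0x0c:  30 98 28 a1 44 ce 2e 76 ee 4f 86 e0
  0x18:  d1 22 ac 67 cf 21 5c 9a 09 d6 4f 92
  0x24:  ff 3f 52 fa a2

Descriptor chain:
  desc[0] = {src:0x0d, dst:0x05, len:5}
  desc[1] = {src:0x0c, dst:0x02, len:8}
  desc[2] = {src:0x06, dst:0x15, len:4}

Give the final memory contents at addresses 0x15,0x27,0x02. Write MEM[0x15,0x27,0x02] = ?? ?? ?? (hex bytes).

[0] 0x0d->0x05 len=5 : 98 28 a1 44 ce
[1] 0x0c->0x02 len=8 : 30 98 28 a1 44 ce 2e 76
[2] 0x06->0x15 len=4 : 44 ce 2e 76
query mem[0x15]=0x44, mem[0x27]=0xfa, mem[0x02]=0x30

MEM[0x15,0x27,0x02] = 44 fa 30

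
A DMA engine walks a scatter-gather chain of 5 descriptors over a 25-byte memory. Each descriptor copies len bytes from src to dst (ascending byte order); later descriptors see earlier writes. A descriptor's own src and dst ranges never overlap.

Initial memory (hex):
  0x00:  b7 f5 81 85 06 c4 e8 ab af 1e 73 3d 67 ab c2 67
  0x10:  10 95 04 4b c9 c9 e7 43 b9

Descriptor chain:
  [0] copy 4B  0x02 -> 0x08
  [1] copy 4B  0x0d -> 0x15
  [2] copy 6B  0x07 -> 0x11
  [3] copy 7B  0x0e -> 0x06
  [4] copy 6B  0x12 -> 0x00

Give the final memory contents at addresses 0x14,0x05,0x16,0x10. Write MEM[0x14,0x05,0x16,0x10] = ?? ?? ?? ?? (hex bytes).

#0 dst[0x08+4] := {0x81,0x85,0x06,0xc4}
#1 dst[0x15+4] := {0xab,0xc2,0x67,0x10}
#2 dst[0x11+6] := {0xab,0x81,0x85,0x06,0xc4,0x67}
#3 dst[0x06+7] := {0xc2,0x67,0x10,0xab,0x81,0x85,0x06}
#4 dst[0x00+6] := {0x81,0x85,0x06,0xc4,0x67,0x67}
query mem[0x14]=0x06, mem[0x05]=0x67, mem[0x16]=0x67, mem[0x10]=0x10

MEM[0x14,0x05,0x16,0x10] = 06 67 67 10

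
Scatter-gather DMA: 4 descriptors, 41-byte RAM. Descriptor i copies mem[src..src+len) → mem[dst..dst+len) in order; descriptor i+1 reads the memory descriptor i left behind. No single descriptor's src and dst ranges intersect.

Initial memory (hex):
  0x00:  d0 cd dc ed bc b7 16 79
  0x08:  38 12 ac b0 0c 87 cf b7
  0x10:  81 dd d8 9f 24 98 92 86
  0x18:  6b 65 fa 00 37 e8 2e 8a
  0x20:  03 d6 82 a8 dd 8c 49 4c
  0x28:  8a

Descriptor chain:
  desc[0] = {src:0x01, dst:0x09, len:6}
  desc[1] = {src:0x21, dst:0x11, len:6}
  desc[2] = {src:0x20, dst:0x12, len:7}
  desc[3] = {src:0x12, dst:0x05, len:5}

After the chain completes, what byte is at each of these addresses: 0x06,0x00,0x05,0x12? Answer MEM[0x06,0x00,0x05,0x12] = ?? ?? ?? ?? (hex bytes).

  after D0: wrote 6B at 0x09 = cddcedbcb716
  after D1: wrote 6B at 0x11 = d682a8dd8c49
  after D2: wrote 7B at 0x12 = 03d682a8dd8c49
  after D3: wrote 5B at 0x05 = 03d682a8dd
query mem[0x06]=0xd6, mem[0x00]=0xd0, mem[0x05]=0x03, mem[0x12]=0x03

MEM[0x06,0x00,0x05,0x12] = d6 d0 03 03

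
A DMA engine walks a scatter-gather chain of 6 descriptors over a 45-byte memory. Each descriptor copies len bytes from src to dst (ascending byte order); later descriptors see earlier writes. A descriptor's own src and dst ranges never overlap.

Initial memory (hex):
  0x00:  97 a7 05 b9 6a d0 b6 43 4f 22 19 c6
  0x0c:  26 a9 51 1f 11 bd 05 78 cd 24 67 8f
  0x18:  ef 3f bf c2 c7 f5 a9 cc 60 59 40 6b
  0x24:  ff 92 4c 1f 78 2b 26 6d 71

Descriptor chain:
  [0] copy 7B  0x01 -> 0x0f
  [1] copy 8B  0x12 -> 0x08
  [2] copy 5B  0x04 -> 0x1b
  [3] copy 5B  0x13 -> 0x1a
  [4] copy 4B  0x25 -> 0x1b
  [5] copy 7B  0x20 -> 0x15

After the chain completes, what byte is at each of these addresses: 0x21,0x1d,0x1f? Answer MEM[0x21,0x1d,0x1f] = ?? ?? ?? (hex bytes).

[0] 0x01->0x0f len=7 : a7 05 b9 6a d0 b6 43
[1] 0x12->0x08 len=8 : 6a d0 b6 43 67 8f ef 3f
[2] 0x04->0x1b len=5 : 6a d0 b6 43 6a
[3] 0x13->0x1a len=5 : d0 b6 43 67 8f
[4] 0x25->0x1b len=4 : 92 4c 1f 78
[5] 0x20->0x15 len=7 : 60 59 40 6b ff 92 4c
query mem[0x21]=0x59, mem[0x1d]=0x1f, mem[0x1f]=0x6a

MEM[0x21,0x1d,0x1f] = 59 1f 6a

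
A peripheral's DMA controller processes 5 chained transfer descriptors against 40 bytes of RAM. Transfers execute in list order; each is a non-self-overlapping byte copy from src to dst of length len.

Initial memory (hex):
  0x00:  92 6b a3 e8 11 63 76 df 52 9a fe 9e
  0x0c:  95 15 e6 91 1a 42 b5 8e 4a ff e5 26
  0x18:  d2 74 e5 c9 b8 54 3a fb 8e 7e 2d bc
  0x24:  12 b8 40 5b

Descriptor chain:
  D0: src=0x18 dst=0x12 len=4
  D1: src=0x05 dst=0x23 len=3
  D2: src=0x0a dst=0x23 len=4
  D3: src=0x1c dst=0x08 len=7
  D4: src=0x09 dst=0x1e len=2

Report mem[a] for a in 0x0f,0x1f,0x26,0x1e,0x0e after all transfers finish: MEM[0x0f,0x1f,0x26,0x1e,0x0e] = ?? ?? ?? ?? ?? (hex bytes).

#0 dst[0x12+4] := {0xd2,0x74,0xe5,0xc9}
#1 dst[0x23+3] := {0x63,0x76,0xdf}
#2 dst[0x23+4] := {0xfe,0x9e,0x95,0x15}
#3 dst[0x08+7] := {0xb8,0x54,0x3a,0xfb,0x8e,0x7e,0x2d}
#4 dst[0x1e+2] := {0x54,0x3a}
query mem[0x0f]=0x91, mem[0x1f]=0x3a, mem[0x26]=0x15, mem[0x1e]=0x54, mem[0x0e]=0x2d

MEM[0x0f,0x1f,0x26,0x1e,0x0e] = 91 3a 15 54 2d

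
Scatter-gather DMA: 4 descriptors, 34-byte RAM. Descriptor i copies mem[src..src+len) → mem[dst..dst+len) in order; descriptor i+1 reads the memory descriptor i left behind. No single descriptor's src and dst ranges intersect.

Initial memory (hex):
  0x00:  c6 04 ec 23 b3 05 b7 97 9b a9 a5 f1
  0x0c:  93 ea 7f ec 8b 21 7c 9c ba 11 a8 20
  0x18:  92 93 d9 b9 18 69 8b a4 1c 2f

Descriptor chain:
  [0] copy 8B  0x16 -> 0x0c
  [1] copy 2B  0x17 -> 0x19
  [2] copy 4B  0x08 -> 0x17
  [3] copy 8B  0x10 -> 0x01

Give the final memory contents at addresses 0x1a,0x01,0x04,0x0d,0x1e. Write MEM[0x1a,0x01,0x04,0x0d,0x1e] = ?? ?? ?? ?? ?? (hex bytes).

D0: mem[0x0c..0x13] <- [a8 20 92 93 d9 b9 18 69]
D1: mem[0x19..0x1a] <- [20 92]
D2: mem[0x17..0x1a] <- [9b a9 a5 f1]
D3: mem[0x01..0x08] <- [d9 b9 18 69 ba 11 a8 9b]
query mem[0x1a]=0xf1, mem[0x01]=0xd9, mem[0x04]=0x69, mem[0x0d]=0x20, mem[0x1e]=0x8b

MEM[0x1a,0x01,0x04,0x0d,0x1e] = f1 d9 69 20 8b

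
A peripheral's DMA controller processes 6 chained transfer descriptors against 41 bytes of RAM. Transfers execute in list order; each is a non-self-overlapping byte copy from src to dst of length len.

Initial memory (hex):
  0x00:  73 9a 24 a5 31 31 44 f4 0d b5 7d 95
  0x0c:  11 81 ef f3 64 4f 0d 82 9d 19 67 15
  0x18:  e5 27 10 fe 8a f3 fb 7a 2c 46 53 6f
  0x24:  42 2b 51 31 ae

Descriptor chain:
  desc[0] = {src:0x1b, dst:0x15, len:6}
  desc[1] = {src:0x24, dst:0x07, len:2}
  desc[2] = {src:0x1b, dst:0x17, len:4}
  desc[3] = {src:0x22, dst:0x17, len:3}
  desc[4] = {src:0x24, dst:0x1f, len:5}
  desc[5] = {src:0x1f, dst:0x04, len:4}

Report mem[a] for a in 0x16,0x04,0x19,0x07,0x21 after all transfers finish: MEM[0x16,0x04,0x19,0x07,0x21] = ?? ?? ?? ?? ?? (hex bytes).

MEM[0x16,0x04,0x19,0x07,0x21] = 8a 42 42 31 51

[0] 0x1b->0x15 len=6 : fe 8a f3 fb 7a 2c
[1] 0x24->0x07 len=2 : 42 2b
[2] 0x1b->0x17 len=4 : fe 8a f3 fb
[3] 0x22->0x17 len=3 : 53 6f 42
[4] 0x24->0x1f len=5 : 42 2b 51 31 ae
[5] 0x1f->0x04 len=4 : 42 2b 51 31
query mem[0x16]=0x8a, mem[0x04]=0x42, mem[0x19]=0x42, mem[0x07]=0x31, mem[0x21]=0x51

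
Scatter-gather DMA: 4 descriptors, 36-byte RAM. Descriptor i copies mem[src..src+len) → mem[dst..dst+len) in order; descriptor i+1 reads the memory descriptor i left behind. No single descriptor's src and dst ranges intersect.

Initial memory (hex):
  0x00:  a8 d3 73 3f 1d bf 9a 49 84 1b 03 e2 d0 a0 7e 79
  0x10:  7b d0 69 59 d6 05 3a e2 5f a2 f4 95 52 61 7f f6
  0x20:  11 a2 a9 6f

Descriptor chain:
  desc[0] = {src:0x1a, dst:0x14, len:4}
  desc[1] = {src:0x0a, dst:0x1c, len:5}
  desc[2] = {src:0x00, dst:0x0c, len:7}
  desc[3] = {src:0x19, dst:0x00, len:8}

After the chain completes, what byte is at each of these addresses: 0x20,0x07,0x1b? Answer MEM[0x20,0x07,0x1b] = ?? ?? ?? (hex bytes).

MEM[0x20,0x07,0x1b] = 7e 7e 95

[0] 0x1a->0x14 len=4 : f4 95 52 61
[1] 0x0a->0x1c len=5 : 03 e2 d0 a0 7e
[2] 0x00->0x0c len=7 : a8 d3 73 3f 1d bf 9a
[3] 0x19->0x00 len=8 : a2 f4 95 03 e2 d0 a0 7e
query mem[0x20]=0x7e, mem[0x07]=0x7e, mem[0x1b]=0x95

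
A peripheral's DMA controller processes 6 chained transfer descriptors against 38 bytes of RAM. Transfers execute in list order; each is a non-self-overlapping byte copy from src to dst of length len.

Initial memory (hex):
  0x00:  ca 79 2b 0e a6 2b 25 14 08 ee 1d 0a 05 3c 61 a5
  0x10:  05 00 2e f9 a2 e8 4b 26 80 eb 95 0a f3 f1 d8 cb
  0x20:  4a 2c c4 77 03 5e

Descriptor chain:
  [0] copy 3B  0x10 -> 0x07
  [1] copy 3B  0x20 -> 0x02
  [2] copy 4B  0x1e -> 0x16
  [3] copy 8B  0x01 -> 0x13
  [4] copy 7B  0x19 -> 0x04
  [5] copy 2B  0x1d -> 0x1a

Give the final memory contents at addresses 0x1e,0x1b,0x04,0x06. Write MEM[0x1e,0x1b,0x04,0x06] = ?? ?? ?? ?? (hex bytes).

MEM[0x1e,0x1b,0x04,0x06] = d8 d8 05 0a

[0] 0x10->0x07 len=3 : 05 00 2e
[1] 0x20->0x02 len=3 : 4a 2c c4
[2] 0x1e->0x16 len=4 : d8 cb 4a 2c
[3] 0x01->0x13 len=8 : 79 4a 2c c4 2b 25 05 00
[4] 0x19->0x04 len=7 : 05 00 0a f3 f1 d8 cb
[5] 0x1d->0x1a len=2 : f1 d8
query mem[0x1e]=0xd8, mem[0x1b]=0xd8, mem[0x04]=0x05, mem[0x06]=0x0a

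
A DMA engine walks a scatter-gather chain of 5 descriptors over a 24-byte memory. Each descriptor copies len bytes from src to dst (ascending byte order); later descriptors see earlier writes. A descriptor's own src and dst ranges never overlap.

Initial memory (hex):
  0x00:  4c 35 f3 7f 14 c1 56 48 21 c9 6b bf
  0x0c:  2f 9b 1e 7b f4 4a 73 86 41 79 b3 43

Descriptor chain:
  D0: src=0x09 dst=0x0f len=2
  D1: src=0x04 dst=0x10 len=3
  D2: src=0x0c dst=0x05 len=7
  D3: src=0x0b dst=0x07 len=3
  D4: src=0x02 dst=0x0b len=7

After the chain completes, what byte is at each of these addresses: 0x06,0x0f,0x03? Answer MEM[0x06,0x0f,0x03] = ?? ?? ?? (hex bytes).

[0] 0x09->0x0f len=2 : c9 6b
[1] 0x04->0x10 len=3 : 14 c1 56
[2] 0x0c->0x05 len=7 : 2f 9b 1e c9 14 c1 56
[3] 0x0b->0x07 len=3 : 56 2f 9b
[4] 0x02->0x0b len=7 : f3 7f 14 2f 9b 56 2f
query mem[0x06]=0x9b, mem[0x0f]=0x9b, mem[0x03]=0x7f

MEM[0x06,0x0f,0x03] = 9b 9b 7f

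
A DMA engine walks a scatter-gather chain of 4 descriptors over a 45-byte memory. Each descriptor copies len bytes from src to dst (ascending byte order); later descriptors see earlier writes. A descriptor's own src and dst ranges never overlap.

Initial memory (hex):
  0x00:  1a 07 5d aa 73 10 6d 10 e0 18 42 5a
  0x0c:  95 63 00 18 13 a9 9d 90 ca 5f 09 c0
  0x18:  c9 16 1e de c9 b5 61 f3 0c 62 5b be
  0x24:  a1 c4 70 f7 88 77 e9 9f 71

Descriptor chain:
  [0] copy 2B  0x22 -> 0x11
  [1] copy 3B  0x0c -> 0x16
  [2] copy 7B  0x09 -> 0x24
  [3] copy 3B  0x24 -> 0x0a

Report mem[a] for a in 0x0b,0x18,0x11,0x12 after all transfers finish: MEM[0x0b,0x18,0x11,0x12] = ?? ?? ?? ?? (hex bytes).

MEM[0x0b,0x18,0x11,0x12] = 42 00 5b be

#0 dst[0x11+2] := {0x5b,0xbe}
#1 dst[0x16+3] := {0x95,0x63,0x00}
#2 dst[0x24+7] := {0x18,0x42,0x5a,0x95,0x63,0x00,0x18}
#3 dst[0x0a+3] := {0x18,0x42,0x5a}
query mem[0x0b]=0x42, mem[0x18]=0x00, mem[0x11]=0x5b, mem[0x12]=0xbe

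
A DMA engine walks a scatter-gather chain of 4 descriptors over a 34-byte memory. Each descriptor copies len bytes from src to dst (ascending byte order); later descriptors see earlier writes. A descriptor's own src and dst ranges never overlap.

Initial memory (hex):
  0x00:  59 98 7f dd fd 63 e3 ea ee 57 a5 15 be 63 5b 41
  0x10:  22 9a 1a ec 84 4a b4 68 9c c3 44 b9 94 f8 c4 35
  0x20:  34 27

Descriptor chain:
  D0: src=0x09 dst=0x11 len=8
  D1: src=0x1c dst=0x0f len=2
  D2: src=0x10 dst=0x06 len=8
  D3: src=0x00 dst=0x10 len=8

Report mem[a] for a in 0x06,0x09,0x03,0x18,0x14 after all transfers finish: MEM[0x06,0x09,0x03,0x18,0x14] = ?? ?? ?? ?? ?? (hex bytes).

MEM[0x06,0x09,0x03,0x18,0x14] = f8 15 dd 22 fd

  after D0: wrote 8B at 0x11 = 57a515be635b4122
  after D1: wrote 2B at 0x0f = 94f8
  after D2: wrote 8B at 0x06 = f857a515be635b41
  after D3: wrote 8B at 0x10 = 59987fddfd63f857
query mem[0x06]=0xf8, mem[0x09]=0x15, mem[0x03]=0xdd, mem[0x18]=0x22, mem[0x14]=0xfd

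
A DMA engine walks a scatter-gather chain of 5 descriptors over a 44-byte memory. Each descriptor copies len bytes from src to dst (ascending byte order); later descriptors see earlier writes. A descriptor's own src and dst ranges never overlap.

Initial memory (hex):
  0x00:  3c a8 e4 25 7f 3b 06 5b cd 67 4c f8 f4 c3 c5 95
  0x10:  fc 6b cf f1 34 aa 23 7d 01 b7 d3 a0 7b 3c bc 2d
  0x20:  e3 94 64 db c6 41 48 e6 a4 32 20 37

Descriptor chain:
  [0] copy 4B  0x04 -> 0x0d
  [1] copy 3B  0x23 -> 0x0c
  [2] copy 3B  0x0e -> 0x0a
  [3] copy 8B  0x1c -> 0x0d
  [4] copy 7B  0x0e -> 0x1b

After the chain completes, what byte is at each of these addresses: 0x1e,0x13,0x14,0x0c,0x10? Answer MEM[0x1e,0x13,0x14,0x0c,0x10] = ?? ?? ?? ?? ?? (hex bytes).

MEM[0x1e,0x13,0x14,0x0c,0x10] = e3 64 db 5b 2d

#0 dst[0x0d+4] := {0x7f,0x3b,0x06,0x5b}
#1 dst[0x0c+3] := {0xdb,0xc6,0x41}
#2 dst[0x0a+3] := {0x41,0x06,0x5b}
#3 dst[0x0d+8] := {0x7b,0x3c,0xbc,0x2d,0xe3,0x94,0x64,0xdb}
#4 dst[0x1b+7] := {0x3c,0xbc,0x2d,0xe3,0x94,0x64,0xdb}
query mem[0x1e]=0xe3, mem[0x13]=0x64, mem[0x14]=0xdb, mem[0x0c]=0x5b, mem[0x10]=0x2d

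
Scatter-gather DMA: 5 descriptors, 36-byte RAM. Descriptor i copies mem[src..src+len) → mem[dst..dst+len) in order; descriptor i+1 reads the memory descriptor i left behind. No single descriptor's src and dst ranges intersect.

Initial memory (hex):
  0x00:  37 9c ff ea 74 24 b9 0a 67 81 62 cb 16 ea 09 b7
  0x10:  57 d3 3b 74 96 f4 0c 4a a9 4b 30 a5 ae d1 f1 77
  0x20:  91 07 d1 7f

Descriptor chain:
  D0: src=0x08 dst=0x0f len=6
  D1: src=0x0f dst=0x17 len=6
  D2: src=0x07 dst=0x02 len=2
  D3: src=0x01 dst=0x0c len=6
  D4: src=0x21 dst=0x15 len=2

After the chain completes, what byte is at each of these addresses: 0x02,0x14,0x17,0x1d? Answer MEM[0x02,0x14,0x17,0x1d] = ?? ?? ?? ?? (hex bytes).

MEM[0x02,0x14,0x17,0x1d] = 0a ea 67 d1

D0: mem[0x0f..0x14] <- [67 81 62 cb 16 ea]
D1: mem[0x17..0x1c] <- [67 81 62 cb 16 ea]
D2: mem[0x02..0x03] <- [0a 67]
D3: mem[0x0c..0x11] <- [9c 0a 67 74 24 b9]
D4: mem[0x15..0x16] <- [07 d1]
query mem[0x02]=0x0a, mem[0x14]=0xea, mem[0x17]=0x67, mem[0x1d]=0xd1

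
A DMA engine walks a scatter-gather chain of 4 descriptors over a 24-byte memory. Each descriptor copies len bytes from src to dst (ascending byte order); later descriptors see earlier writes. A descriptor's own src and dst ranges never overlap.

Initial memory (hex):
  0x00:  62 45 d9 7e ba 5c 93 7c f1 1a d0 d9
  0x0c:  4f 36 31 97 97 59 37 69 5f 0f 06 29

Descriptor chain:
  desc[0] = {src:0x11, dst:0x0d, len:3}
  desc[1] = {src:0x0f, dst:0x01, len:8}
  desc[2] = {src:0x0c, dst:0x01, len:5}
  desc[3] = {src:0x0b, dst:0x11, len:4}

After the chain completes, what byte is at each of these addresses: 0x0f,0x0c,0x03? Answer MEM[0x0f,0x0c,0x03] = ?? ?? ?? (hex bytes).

D0: mem[0x0d..0x0f] <- [59 37 69]
D1: mem[0x01..0x08] <- [69 97 59 37 69 5f 0f 06]
D2: mem[0x01..0x05] <- [4f 59 37 69 97]
D3: mem[0x11..0x14] <- [d9 4f 59 37]
query mem[0x0f]=0x69, mem[0x0c]=0x4f, mem[0x03]=0x37

MEM[0x0f,0x0c,0x03] = 69 4f 37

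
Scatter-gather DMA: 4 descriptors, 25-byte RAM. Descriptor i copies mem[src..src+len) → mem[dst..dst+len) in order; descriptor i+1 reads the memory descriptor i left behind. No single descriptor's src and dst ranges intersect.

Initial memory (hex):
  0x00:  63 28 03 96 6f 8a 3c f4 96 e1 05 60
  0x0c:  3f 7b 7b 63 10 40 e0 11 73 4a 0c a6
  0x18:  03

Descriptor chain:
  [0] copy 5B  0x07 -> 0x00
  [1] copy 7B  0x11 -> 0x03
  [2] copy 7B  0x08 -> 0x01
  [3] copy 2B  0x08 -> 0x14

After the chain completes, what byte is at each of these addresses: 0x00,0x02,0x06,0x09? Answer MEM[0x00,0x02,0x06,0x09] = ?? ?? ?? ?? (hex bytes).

  after D0: wrote 5B at 0x00 = f496e10560
  after D1: wrote 7B at 0x03 = 40e011734a0ca6
  after D2: wrote 7B at 0x01 = 0ca605603f7b7b
  after D3: wrote 2B at 0x14 = 0ca6
query mem[0x00]=0xf4, mem[0x02]=0xa6, mem[0x06]=0x7b, mem[0x09]=0xa6

MEM[0x00,0x02,0x06,0x09] = f4 a6 7b a6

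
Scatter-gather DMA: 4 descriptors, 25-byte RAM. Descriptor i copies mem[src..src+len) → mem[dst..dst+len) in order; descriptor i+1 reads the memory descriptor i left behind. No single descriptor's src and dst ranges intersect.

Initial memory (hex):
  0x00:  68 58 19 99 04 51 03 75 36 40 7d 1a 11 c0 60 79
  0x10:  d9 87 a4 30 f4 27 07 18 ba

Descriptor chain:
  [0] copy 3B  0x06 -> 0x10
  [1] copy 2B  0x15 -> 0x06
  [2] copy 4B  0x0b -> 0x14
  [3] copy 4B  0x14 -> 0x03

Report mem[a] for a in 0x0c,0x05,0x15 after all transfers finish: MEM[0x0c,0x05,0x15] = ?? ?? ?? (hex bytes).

MEM[0x0c,0x05,0x15] = 11 c0 11

#0 dst[0x10+3] := {0x03,0x75,0x36}
#1 dst[0x06+2] := {0x27,0x07}
#2 dst[0x14+4] := {0x1a,0x11,0xc0,0x60}
#3 dst[0x03+4] := {0x1a,0x11,0xc0,0x60}
query mem[0x0c]=0x11, mem[0x05]=0xc0, mem[0x15]=0x11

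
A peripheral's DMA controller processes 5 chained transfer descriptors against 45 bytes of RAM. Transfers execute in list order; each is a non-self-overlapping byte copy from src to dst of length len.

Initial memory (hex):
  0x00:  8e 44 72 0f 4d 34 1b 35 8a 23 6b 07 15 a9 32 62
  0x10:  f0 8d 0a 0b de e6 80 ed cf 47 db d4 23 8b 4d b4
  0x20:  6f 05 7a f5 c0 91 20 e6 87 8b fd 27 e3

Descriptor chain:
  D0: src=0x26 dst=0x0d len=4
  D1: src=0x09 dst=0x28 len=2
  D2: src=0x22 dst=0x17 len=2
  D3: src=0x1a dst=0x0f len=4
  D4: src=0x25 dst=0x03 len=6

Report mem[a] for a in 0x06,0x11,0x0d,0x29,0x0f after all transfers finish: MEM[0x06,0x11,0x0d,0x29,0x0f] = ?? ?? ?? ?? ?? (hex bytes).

D0: mem[0x0d..0x10] <- [20 e6 87 8b]
D1: mem[0x28..0x29] <- [23 6b]
D2: mem[0x17..0x18] <- [7a f5]
D3: mem[0x0f..0x12] <- [db d4 23 8b]
D4: mem[0x03..0x08] <- [91 20 e6 23 6b fd]
query mem[0x06]=0x23, mem[0x11]=0x23, mem[0x0d]=0x20, mem[0x29]=0x6b, mem[0x0f]=0xdb

MEM[0x06,0x11,0x0d,0x29,0x0f] = 23 23 20 6b db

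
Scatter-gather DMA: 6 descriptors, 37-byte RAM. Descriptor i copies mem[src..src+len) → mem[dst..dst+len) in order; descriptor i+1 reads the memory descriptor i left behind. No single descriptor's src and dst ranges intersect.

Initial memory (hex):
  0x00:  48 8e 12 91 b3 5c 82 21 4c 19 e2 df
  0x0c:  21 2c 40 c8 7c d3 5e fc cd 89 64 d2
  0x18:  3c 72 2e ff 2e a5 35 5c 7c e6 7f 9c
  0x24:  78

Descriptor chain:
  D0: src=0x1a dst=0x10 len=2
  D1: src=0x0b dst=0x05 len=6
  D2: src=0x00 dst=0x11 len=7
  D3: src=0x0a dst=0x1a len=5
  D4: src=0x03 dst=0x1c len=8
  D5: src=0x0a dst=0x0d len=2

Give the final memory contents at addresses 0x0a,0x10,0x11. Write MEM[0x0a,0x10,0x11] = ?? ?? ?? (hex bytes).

MEM[0x0a,0x10,0x11] = 2e 2e 48

[0] 0x1a->0x10 len=2 : 2e ff
[1] 0x0b->0x05 len=6 : df 21 2c 40 c8 2e
[2] 0x00->0x11 len=7 : 48 8e 12 91 b3 df 21
[3] 0x0a->0x1a len=5 : 2e df 21 2c 40
[4] 0x03->0x1c len=8 : 91 b3 df 21 2c 40 c8 2e
[5] 0x0a->0x0d len=2 : 2e df
query mem[0x0a]=0x2e, mem[0x10]=0x2e, mem[0x11]=0x48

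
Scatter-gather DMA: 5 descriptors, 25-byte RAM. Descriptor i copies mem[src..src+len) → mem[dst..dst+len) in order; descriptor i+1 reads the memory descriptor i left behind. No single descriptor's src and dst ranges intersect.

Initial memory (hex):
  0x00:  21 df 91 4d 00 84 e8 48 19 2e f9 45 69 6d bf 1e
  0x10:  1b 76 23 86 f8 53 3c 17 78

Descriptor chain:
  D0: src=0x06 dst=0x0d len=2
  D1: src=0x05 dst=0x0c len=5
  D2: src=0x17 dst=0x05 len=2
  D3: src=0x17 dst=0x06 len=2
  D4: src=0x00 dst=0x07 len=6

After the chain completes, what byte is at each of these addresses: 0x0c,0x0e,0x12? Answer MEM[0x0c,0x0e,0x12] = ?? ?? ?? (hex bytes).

MEM[0x0c,0x0e,0x12] = 17 48 23

[0] 0x06->0x0d len=2 : e8 48
[1] 0x05->0x0c len=5 : 84 e8 48 19 2e
[2] 0x17->0x05 len=2 : 17 78
[3] 0x17->0x06 len=2 : 17 78
[4] 0x00->0x07 len=6 : 21 df 91 4d 00 17
query mem[0x0c]=0x17, mem[0x0e]=0x48, mem[0x12]=0x23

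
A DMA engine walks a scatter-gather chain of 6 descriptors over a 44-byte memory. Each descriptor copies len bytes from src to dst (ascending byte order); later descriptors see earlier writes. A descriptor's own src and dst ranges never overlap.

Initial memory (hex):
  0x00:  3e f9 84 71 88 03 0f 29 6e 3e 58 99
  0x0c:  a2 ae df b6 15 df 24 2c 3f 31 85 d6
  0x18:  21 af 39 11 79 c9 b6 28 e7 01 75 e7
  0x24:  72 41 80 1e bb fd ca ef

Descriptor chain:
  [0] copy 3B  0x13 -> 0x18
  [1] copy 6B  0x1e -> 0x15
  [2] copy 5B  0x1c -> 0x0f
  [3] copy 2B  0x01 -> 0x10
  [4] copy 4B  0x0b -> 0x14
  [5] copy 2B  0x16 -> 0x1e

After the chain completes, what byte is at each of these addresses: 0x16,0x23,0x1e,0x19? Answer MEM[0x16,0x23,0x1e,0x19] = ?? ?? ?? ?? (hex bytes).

D0: mem[0x18..0x1a] <- [2c 3f 31]
D1: mem[0x15..0x1a] <- [b6 28 e7 01 75 e7]
D2: mem[0x0f..0x13] <- [79 c9 b6 28 e7]
D3: mem[0x10..0x11] <- [f9 84]
D4: mem[0x14..0x17] <- [99 a2 ae df]
D5: mem[0x1e..0x1f] <- [ae df]
query mem[0x16]=0xae, mem[0x23]=0xe7, mem[0x1e]=0xae, mem[0x19]=0x75

MEM[0x16,0x23,0x1e,0x19] = ae e7 ae 75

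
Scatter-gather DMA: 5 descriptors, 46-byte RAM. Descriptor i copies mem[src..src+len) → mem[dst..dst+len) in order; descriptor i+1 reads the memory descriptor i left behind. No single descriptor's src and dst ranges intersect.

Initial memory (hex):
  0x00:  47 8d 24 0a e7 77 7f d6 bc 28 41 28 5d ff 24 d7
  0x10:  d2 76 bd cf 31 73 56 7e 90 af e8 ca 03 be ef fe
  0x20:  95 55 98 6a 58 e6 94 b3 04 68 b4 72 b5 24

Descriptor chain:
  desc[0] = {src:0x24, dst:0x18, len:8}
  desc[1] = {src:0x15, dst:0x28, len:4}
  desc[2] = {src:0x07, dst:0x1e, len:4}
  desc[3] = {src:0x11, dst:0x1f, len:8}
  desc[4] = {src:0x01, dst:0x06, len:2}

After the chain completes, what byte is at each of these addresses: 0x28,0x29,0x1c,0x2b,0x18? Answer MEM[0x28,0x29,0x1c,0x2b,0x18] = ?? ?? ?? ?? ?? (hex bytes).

MEM[0x28,0x29,0x1c,0x2b,0x18] = 73 56 04 58 58

#0 dst[0x18+8] := {0x58,0xe6,0x94,0xb3,0x04,0x68,0xb4,0x72}
#1 dst[0x28+4] := {0x73,0x56,0x7e,0x58}
#2 dst[0x1e+4] := {0xd6,0xbc,0x28,0x41}
#3 dst[0x1f+8] := {0x76,0xbd,0xcf,0x31,0x73,0x56,0x7e,0x58}
#4 dst[0x06+2] := {0x8d,0x24}
query mem[0x28]=0x73, mem[0x29]=0x56, mem[0x1c]=0x04, mem[0x2b]=0x58, mem[0x18]=0x58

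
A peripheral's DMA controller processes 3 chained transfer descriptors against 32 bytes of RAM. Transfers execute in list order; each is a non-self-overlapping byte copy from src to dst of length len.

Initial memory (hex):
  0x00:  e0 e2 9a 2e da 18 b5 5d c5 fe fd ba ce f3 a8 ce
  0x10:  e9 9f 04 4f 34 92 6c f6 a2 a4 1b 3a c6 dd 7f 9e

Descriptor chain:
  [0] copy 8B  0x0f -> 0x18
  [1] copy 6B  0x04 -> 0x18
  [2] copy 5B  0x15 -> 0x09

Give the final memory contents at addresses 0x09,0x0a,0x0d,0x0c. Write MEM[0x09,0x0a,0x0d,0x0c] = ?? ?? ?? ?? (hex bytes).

  after D0: wrote 8B at 0x18 = cee99f044f34926c
  after D1: wrote 6B at 0x18 = da18b55dc5fe
  after D2: wrote 5B at 0x09 = 926cf6da18
query mem[0x09]=0x92, mem[0x0a]=0x6c, mem[0x0d]=0x18, mem[0x0c]=0xda

MEM[0x09,0x0a,0x0d,0x0c] = 92 6c 18 da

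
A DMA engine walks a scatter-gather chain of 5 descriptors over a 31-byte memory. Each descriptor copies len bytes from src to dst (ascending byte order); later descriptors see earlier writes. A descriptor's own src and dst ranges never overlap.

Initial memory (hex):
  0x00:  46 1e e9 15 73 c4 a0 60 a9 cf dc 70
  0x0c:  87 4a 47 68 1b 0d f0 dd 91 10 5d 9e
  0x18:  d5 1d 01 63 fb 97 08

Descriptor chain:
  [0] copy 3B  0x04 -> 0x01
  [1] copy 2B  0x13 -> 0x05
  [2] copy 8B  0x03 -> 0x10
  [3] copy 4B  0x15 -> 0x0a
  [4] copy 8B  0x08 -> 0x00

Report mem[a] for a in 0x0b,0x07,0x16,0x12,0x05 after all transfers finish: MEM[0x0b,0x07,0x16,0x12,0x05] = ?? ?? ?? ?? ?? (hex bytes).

MEM[0x0b,0x07,0x16,0x12,0x05] = cf 68 cf dd d5

  after D0: wrote 3B at 0x01 = 73c4a0
  after D1: wrote 2B at 0x05 = dd91
  after D2: wrote 8B at 0x10 = a073dd9160a9cfdc
  after D3: wrote 4B at 0x0a = a9cfdcd5
  after D4: wrote 8B at 0x00 = a9cfa9cfdcd54768
query mem[0x0b]=0xcf, mem[0x07]=0x68, mem[0x16]=0xcf, mem[0x12]=0xdd, mem[0x05]=0xd5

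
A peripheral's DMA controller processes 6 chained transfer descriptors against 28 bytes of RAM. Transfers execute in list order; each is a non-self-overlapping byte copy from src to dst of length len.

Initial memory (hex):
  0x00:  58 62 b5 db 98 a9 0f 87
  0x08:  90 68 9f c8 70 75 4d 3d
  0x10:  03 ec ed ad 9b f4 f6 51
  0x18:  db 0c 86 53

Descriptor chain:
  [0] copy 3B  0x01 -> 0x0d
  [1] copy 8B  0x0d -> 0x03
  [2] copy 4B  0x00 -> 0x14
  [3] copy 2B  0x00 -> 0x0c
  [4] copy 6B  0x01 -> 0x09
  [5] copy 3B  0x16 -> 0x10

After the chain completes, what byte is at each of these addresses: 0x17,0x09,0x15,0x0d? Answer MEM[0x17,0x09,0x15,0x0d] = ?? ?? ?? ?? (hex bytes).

MEM[0x17,0x09,0x15,0x0d] = 62 62 62 db

[0] 0x01->0x0d len=3 : 62 b5 db
[1] 0x0d->0x03 len=8 : 62 b5 db 03 ec ed ad 9b
[2] 0x00->0x14 len=4 : 58 62 b5 62
[3] 0x00->0x0c len=2 : 58 62
[4] 0x01->0x09 len=6 : 62 b5 62 b5 db 03
[5] 0x16->0x10 len=3 : b5 62 db
query mem[0x17]=0x62, mem[0x09]=0x62, mem[0x15]=0x62, mem[0x0d]=0xdb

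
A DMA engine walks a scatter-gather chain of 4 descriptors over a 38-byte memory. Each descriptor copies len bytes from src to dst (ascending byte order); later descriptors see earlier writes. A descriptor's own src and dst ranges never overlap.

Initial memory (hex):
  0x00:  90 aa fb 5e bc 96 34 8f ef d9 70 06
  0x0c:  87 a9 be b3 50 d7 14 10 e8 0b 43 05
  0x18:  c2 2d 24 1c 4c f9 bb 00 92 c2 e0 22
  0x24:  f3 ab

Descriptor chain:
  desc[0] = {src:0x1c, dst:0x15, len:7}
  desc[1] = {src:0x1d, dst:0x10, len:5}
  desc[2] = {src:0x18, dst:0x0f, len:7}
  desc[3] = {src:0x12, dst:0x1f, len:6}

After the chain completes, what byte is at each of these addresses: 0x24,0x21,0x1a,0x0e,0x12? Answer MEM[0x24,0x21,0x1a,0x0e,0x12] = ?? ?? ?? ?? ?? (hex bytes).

  after D0: wrote 7B at 0x15 = 4cf9bb0092c2e0
  after D1: wrote 5B at 0x10 = f9bb0092c2
  after D2: wrote 7B at 0x0f = 0092c2e04cf9bb
  after D3: wrote 6B at 0x1f = e04cf9bbf9bb
query mem[0x24]=0xbb, mem[0x21]=0xf9, mem[0x1a]=0xc2, mem[0x0e]=0xbe, mem[0x12]=0xe0

MEM[0x24,0x21,0x1a,0x0e,0x12] = bb f9 c2 be e0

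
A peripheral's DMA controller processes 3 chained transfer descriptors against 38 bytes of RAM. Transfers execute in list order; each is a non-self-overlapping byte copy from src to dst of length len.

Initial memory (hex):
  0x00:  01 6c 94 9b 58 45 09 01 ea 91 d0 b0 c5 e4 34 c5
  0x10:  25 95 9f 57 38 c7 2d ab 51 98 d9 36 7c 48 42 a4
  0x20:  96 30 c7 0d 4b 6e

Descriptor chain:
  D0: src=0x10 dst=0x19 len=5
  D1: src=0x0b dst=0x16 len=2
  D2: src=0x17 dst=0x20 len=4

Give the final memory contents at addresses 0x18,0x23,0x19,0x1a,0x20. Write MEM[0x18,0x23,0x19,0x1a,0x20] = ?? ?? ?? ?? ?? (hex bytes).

MEM[0x18,0x23,0x19,0x1a,0x20] = 51 95 25 95 c5

  after D0: wrote 5B at 0x19 = 25959f5738
  after D1: wrote 2B at 0x16 = b0c5
  after D2: wrote 4B at 0x20 = c5512595
query mem[0x18]=0x51, mem[0x23]=0x95, mem[0x19]=0x25, mem[0x1a]=0x95, mem[0x20]=0xc5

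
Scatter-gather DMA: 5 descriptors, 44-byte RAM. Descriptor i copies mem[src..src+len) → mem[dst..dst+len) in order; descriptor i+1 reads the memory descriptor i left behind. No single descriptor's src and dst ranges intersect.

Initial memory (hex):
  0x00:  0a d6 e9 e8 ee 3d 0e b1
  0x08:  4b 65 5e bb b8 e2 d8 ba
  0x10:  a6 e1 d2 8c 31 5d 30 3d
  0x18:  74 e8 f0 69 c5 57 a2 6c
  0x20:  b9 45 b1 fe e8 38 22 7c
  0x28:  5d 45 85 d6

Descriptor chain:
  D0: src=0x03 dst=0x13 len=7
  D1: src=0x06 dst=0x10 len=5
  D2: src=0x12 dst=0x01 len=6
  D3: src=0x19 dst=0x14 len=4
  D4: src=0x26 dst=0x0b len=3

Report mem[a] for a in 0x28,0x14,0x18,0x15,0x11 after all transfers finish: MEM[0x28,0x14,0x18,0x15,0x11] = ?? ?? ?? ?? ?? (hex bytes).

MEM[0x28,0x14,0x18,0x15,0x11] = 5d 65 4b f0 b1

D0: mem[0x13..0x19] <- [e8 ee 3d 0e b1 4b 65]
D1: mem[0x10..0x14] <- [0e b1 4b 65 5e]
D2: mem[0x01..0x06] <- [4b 65 5e 3d 0e b1]
D3: mem[0x14..0x17] <- [65 f0 69 c5]
D4: mem[0x0b..0x0d] <- [22 7c 5d]
query mem[0x28]=0x5d, mem[0x14]=0x65, mem[0x18]=0x4b, mem[0x15]=0xf0, mem[0x11]=0xb1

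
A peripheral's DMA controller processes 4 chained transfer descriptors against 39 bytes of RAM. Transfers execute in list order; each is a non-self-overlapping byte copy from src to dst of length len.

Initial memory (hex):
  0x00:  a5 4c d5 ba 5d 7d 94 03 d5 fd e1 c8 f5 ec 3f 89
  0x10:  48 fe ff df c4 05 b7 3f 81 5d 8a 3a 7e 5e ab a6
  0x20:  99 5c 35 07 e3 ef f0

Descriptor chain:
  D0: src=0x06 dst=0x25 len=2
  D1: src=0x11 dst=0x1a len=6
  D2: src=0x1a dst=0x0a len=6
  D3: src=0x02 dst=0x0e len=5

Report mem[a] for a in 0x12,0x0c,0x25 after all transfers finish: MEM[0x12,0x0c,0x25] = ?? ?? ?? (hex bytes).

  after D0: wrote 2B at 0x25 = 9403
  after D1: wrote 6B at 0x1a = feffdfc405b7
  after D2: wrote 6B at 0x0a = feffdfc405b7
  after D3: wrote 5B at 0x0e = d5ba5d7d94
query mem[0x12]=0x94, mem[0x0c]=0xdf, mem[0x25]=0x94

MEM[0x12,0x0c,0x25] = 94 df 94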